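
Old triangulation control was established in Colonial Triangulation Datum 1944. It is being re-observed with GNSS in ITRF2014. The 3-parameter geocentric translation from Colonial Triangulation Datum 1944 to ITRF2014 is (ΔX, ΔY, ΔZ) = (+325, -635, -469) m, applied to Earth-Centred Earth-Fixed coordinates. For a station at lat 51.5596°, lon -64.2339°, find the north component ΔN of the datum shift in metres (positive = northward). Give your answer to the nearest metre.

ΔN = -850 m

The local north axis is (−sin φ cos λ, −sin φ sin λ, cos φ), giving ΔN = -110.656 − 447.917 − 291.577 = -850.15 m.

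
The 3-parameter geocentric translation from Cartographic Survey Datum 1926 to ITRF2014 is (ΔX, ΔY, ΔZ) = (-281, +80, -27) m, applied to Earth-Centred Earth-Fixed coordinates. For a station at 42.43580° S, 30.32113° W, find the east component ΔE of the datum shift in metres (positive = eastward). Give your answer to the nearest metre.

ΔE = -73 m

At φ = -42.43580°, λ = -30.32113°: sin φ = -0.674764, cos φ = 0.738034, sin λ = -0.504846, cos λ = 0.863209.
ΔE = −sin λ·ΔX + cos λ·ΔY = −(-0.504846)·(-281) + (0.863209)·(80) = -72.80 m.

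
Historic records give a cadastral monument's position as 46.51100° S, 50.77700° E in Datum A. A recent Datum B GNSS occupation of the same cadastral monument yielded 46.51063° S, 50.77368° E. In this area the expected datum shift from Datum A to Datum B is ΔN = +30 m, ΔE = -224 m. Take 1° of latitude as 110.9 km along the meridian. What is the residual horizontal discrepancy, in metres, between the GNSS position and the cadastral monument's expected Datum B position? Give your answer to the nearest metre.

31 m

Observed coordinate differences: Δφ = +0.00037°, Δλ = -0.00332°.
Converting to metres (1° lat = 110900 m, cos φ = 0.688215): observed ΔN = 41.0 m, observed ΔE = -253.4 m.
Subtracting the expected shift leaves a residual of 41.0 − (30) = 11.0 m north and -253.4 − (-224) = -29.4 m east.
Residual distance = √(11.0² + (-29.4)²) = 31.4 m.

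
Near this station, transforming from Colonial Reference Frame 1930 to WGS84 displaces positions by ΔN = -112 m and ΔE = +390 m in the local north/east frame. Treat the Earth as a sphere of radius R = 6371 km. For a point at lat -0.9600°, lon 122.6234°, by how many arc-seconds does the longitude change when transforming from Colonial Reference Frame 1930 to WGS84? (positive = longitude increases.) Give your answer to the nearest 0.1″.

At latitude -0.9600°, cos φ = 0.999860.
One radian of longitude at latitude φ spans R cos φ, so Δλ = ΔE / (R cos φ) = 390.0 / (6371000 × 0.999860) = 6.1223e-05 rad = 12.628″.

Δλ = 12.6″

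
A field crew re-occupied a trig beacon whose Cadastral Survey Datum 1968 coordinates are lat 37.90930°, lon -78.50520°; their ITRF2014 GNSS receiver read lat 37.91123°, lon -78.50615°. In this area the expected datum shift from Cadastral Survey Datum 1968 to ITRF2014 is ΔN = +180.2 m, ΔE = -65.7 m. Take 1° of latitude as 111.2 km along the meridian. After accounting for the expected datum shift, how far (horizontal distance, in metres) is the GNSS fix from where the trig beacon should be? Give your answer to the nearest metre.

39 m

Observed coordinate differences: Δφ = +0.00193°, Δλ = -0.00095°.
Converting to metres (1° lat = 111200 m, cos φ = 0.788984): observed ΔN = 214.6 m, observed ΔE = -83.3 m.
Subtracting the expected shift leaves a residual of 214.6 − (180.2) = 34.4 m north and -83.3 − (-65.7) = -17.6 m east.
Residual distance = √(34.4² + (-17.6)²) = 38.7 m.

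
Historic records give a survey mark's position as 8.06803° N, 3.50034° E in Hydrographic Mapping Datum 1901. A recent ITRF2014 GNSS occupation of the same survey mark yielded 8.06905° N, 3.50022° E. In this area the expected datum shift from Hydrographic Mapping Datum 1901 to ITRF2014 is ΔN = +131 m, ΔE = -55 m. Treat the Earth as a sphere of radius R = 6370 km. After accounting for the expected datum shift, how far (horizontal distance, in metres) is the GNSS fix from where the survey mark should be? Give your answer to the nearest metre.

Observed coordinate differences: Δφ = +0.00102°, Δλ = -0.00012°.
Converting to metres (1° lat = 111177 m, cos φ = 0.990102): observed ΔN = 113.4 m, observed ΔE = -13.2 m.
Subtracting the expected shift leaves a residual of 113.4 − (131) = -17.6 m north and -13.2 − (-55) = 41.8 m east.
Residual distance = √((-17.6)² + 41.8²) = 45.3 m.

45 m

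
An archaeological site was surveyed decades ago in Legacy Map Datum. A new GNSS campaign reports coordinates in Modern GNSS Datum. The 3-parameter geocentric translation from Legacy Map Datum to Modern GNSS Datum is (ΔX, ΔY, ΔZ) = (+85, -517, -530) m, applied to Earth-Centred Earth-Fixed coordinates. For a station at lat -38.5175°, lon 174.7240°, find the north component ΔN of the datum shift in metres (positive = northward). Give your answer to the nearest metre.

ΔN = -497 m

At φ = -38.5175°, λ = 174.7240°: sin φ = -0.622754, cos φ = 0.782418, sin λ = 0.091953, cos λ = -0.995763.
ΔN = −sin φ cos λ·ΔX − sin φ sin λ·ΔY + cos φ·ΔZ = −(-0.622754)(-0.995763)(85) − (-0.622754)(0.091953)(-517) + (0.782418)(-530) = -497.00 m.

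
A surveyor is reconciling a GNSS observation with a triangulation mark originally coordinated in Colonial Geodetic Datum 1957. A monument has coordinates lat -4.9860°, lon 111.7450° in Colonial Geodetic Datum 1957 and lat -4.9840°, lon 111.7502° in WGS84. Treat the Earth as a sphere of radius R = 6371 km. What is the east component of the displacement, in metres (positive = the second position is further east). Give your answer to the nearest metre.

ΔE = 576 m

Δφ = -4.9840° − -4.9860° = +0.0020°; Δλ = 111.7502° − 111.7450° = +0.0052°.
1° along a meridian = πR/180 = 111195 m.
ΔN = Δφ × 111195 = 222.4 m; ΔE = Δλ × 111195 × cos(-4.9860°) = +0.0052 × 111195 × 0.996216 = 576.0 m.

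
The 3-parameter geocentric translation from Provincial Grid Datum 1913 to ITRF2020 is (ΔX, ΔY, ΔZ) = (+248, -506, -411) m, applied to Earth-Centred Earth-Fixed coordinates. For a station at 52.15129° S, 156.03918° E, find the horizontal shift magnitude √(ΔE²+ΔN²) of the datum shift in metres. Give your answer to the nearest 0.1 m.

At φ = -52.15129°, λ = 156.03918°: sin φ = -0.789634, cos φ = 0.613579, sin λ = 0.406112, cos λ = -0.913823.
ΔE = −sin λ·ΔX + cos λ·ΔY = −(0.406112)·(248) + (-0.913823)·(-506) = 361.68 m.
ΔN = −sin φ cos λ·ΔX − sin φ sin λ·ΔY + cos φ·ΔZ = −(-0.789634)(-0.913823)(248) − (-0.789634)(0.406112)(-506) + (0.613579)(-411) = -593.40 m.
Horizontal magnitude = √(ΔE² + ΔN²) = √(361.68² + (-593.40)²) = 694.93 m.

694.9 m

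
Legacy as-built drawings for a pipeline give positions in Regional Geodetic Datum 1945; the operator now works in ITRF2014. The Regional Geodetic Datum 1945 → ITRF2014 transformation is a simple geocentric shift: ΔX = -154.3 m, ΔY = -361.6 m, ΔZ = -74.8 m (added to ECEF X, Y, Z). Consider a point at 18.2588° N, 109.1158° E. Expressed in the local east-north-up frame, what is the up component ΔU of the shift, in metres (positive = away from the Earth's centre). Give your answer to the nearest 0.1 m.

ΔU = -299.9 m

The local up (radial) axis is (cos φ cos λ, cos φ sin λ, sin φ), giving ΔU = 47.986 − 324.459 − 23.436 = -299.91 m.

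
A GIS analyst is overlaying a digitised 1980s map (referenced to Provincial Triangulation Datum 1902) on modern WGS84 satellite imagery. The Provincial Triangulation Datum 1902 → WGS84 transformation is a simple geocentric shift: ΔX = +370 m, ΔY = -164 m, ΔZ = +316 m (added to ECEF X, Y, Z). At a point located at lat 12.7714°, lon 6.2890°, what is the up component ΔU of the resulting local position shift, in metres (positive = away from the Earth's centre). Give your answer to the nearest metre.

ΔU = 411 m

At φ = 12.7714°, λ = 6.2890°: sin φ = 0.221062, cos φ = 0.975260, sin λ = 0.109543, cos λ = 0.993982.
ΔU = cos φ cos λ·ΔX + cos φ sin λ·ΔY + sin φ·ΔZ = (0.975260)(0.993982)(370) + (0.975260)(0.109543)(-164) + (0.221062)(316) = 411.01 m.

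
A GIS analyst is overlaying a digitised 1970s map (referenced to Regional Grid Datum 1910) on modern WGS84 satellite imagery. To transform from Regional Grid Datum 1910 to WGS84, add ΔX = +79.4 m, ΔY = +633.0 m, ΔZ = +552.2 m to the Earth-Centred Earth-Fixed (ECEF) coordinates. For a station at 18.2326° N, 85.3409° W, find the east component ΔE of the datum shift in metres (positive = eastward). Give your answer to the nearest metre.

The local east axis at (φ, λ) is (−sin λ, cos λ, 0), so ΔE = −sin(-85.3409°)·79.4 + cos(-85.3409°)·633.0 = 130.55 m.

ΔE = 131 m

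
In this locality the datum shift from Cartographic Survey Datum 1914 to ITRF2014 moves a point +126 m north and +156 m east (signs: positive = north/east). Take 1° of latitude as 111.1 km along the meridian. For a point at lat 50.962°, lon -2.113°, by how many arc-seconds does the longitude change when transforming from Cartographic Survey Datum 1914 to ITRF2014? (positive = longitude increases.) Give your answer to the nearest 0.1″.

Δλ = 8.0″

At latitude 50.962°, cos φ = 0.629836.
1° of longitude at this latitude = 111.1 × cos φ = 69.97 km, so Δλ = 156.0 / 69974.7 = 0.0022294° = 8.026″.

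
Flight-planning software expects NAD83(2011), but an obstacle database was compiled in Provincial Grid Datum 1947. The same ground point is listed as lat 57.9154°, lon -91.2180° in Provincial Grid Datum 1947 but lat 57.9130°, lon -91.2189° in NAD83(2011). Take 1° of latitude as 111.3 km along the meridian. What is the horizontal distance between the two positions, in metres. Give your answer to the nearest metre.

Δφ = 57.9130° − 57.9154° = -0.0024°; Δλ = -91.2189° − -91.2180° = -0.0009°.
ΔN = Δφ × 111300 = -267.1 m; ΔE = Δλ × 111300 × cos(57.9154°) = -0.0009 × 111300 × 0.531171 = -53.2 m.
Distance = √(ΔE² + ΔN²) = √((-53.2)² + (-267.1)²) = 272.4 m.

272 m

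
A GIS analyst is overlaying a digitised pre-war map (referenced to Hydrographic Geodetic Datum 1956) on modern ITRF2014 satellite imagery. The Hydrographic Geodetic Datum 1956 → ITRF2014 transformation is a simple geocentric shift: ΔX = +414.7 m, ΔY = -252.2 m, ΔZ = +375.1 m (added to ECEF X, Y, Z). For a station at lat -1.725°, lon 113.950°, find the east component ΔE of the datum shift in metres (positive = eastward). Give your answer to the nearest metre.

The local east axis at (φ, λ) is (−sin λ, cos λ, 0), so ΔE = −sin(113.950°)·414.7 + cos(113.950°)·(-252.2) = -276.62 m.

ΔE = -277 m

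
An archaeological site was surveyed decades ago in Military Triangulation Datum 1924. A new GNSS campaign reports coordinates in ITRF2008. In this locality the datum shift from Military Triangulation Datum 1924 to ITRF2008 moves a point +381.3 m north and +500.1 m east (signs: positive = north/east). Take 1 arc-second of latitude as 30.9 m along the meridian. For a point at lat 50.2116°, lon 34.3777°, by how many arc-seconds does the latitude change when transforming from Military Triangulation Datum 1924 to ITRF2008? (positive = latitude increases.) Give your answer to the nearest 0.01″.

1″ of latitude = 30.90 m, so Δφ = 381.3 / 30.90 = 12.340″.

Δφ = 12.34″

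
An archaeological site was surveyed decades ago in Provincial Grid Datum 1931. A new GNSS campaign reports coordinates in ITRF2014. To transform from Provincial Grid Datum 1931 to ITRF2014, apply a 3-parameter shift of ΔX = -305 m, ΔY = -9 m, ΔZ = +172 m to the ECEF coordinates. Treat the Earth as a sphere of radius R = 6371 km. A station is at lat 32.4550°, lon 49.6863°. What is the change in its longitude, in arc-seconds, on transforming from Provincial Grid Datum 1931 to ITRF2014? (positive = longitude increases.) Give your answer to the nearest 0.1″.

sin φ = 0.536637, cos φ = 0.843813, sin λ = 0.762514, cos λ = 0.646972.
East component: ΔE = −sin λ·ΔX + cos λ·ΔY = −(0.762514)(-305) + (0.646972)(-9) = 226.74 m.
1° of latitude spans πR/180 = 111195 m; at latitude φ, 1° of longitude spans that × cos φ = 93827.7 m, so Δλ = 226.74 / 93827.7 × 3600 = 8.700″.

Δλ = 8.7″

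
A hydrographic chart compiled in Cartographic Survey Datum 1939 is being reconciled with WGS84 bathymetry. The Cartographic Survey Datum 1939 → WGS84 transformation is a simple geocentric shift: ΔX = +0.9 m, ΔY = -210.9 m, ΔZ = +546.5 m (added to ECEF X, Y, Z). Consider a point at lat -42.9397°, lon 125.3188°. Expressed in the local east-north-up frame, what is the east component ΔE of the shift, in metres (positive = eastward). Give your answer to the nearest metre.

The local east axis at (φ, λ) is (−sin λ, cos λ, 0), so ΔE = −sin(125.3188°)·0.9 + cos(125.3188°)·(-210.9) = 121.19 m.

ΔE = 121 m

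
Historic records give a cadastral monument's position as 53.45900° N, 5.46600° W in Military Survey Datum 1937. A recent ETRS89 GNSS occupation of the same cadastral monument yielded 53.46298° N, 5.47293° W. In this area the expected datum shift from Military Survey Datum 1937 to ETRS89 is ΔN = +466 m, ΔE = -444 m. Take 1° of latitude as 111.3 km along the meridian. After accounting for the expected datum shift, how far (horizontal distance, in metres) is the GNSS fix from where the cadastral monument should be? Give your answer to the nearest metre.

28 m

Observed coordinate differences: Δφ = +0.00398°, Δλ = -0.00693°.
Converting to metres (1° lat = 111300 m, cos φ = 0.595398): observed ΔN = 443.0 m, observed ΔE = -459.2 m.
Subtracting the expected shift leaves a residual of 443.0 − (466) = -23.0 m north and -459.2 − (-444) = -15.2 m east.
Residual distance = √((-23.0)² + (-15.2)²) = 27.6 m.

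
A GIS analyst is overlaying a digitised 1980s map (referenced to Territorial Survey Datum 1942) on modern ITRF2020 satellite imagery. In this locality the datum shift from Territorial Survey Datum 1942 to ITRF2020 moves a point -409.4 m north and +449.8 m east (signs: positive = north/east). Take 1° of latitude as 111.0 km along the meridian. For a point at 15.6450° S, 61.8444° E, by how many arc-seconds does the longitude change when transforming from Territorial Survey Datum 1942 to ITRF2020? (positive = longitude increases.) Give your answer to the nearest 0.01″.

At latitude -15.6450°, cos φ = 0.962951.
1° of longitude at this latitude = 111.0 × cos φ = 106.89 km, so Δλ = 449.8 / 106887.6 = 0.0042082° = 15.149″.

Δλ = 15.15″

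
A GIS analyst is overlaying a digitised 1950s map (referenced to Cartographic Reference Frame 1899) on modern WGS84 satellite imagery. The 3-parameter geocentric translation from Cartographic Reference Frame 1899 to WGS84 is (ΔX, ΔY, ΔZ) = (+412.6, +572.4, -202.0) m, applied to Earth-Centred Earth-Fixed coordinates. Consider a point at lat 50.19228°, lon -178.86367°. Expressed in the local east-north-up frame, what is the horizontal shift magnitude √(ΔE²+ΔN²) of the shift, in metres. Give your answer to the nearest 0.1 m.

597.3 m

The local east axis at (φ, λ) is (−sin λ, cos λ, 0), so ΔE = −sin(-178.86367°)·412.6 + cos(-178.86367°)·572.4 = -564.10 m.
The local north axis is (−sin φ cos λ, −sin φ sin λ, cos φ), giving ΔN = 316.896 + 8.720 − 129.323 = 196.29 m.
Horizontal magnitude = √(ΔE² + ΔN²) = √((-564.10)² + 196.29²) = 597.28 m.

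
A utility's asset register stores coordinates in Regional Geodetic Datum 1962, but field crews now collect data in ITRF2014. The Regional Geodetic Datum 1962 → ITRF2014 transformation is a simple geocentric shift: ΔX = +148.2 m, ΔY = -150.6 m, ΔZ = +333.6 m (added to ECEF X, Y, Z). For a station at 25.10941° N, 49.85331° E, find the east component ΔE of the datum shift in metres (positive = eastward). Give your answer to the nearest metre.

The local east axis at (φ, λ) is (−sin λ, cos λ, 0), so ΔE = −sin(49.85331°)·148.2 + cos(49.85331°)·(-150.6) = -210.38 m.

ΔE = -210 m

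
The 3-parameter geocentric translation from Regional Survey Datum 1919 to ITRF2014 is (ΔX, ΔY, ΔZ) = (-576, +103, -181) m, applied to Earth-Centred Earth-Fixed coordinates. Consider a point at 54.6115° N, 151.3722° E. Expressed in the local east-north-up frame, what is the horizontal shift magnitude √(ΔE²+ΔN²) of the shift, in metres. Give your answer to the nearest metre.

587 m

The local east axis at (φ, λ) is (−sin λ, cos λ, 0), so ΔE = −sin(151.3722°)·(-576) + cos(151.3722°)·103 = 185.56 m.
The local north axis is (−sin φ cos λ, −sin φ sin λ, cos φ), giving ΔN = -412.175 − 40.232 − 104.820 = -557.23 m.
Horizontal magnitude = √(ΔE² + ΔN²) = √(185.56² + (-557.23)²) = 587.31 m.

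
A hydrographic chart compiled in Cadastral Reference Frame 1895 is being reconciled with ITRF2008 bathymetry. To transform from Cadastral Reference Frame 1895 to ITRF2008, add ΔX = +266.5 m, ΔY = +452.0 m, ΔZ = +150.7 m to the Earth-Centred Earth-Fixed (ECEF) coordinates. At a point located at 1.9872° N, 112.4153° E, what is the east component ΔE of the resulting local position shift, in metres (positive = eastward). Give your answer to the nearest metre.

The local east axis at (φ, λ) is (−sin λ, cos λ, 0), so ΔE = −sin(112.4153°)·266.5 + cos(112.4153°)·452.0 = -418.72 m.

ΔE = -419 m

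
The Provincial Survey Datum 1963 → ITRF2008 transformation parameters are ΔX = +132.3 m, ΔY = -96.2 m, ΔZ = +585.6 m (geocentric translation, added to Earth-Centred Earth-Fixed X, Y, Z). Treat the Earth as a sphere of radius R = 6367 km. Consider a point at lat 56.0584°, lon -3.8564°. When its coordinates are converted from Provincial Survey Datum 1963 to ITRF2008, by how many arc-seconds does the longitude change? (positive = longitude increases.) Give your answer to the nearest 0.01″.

sin φ = 0.829607, cos φ = 0.558348, sin λ = -0.067256, cos λ = 0.997736.
East component: ΔE = −sin λ·ΔX + cos λ·ΔY = −(-0.067256)(132.3) + (0.997736)(-96.2) = -87.08 m.
1° of latitude spans πR/180 = 111125 m; at latitude φ, 1° of longitude spans that × cos φ = 62046.4 m, so Δλ = -87.08 / 62046.4 × 3600 = -5.053″.

Δλ = -5.05″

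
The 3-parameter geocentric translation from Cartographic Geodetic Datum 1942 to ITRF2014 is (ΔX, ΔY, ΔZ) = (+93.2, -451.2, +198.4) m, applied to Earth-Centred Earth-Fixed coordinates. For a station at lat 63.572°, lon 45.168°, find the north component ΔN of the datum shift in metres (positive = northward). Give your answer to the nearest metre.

The local north axis is (−sin φ cos λ, −sin φ sin λ, cos φ), giving ΔN = -58.842 + 286.541 + 88.302 = 316.00 m.

ΔN = 316 m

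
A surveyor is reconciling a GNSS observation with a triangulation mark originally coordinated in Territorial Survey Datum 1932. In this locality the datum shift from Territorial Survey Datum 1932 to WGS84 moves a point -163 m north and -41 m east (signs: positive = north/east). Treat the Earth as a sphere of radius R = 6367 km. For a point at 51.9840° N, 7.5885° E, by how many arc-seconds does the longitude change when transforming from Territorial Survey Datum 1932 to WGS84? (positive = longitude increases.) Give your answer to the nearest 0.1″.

Δλ = -2.2″

At latitude 51.9840°, cos φ = 0.615882.
One radian of longitude at latitude φ spans R cos φ, so Δλ = ΔE / (R cos φ) = -41.0 / (6367000 × 0.615882) = -1.0456e-05 rad = -2.157″.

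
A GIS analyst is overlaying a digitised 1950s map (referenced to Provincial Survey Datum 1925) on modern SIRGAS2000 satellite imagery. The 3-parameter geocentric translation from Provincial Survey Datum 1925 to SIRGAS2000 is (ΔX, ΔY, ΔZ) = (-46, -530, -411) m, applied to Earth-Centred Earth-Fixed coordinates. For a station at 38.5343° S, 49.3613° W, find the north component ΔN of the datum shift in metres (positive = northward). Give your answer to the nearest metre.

At φ = -38.5343°, λ = -49.3613°: sin φ = -0.622983, cos φ = 0.782235, sin λ = -0.758832, cos λ = 0.651287.
ΔN = −sin φ cos λ·ΔX − sin φ sin λ·ΔY + cos φ·ΔZ = −(-0.622983)(0.651287)(-46) − (-0.622983)(-0.758832)(-530) + (0.782235)(-411) = -89.61 m.

ΔN = -90 m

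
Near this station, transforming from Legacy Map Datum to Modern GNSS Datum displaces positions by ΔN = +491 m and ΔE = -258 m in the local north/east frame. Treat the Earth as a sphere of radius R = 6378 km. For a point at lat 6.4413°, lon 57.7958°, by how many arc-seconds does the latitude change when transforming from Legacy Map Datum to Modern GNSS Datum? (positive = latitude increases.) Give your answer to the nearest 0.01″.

On a sphere of radius R, 1 rad of latitude = R, so Δφ = ΔN / R = 491.0 / 6378000 = 7.6983e-05 rad = 15.879″.

Δφ = 15.88″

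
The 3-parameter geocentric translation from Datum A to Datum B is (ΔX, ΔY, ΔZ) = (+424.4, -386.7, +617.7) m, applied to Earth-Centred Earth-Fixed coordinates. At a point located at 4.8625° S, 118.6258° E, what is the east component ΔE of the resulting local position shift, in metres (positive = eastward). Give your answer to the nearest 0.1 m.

The local east axis at (φ, λ) is (−sin λ, cos λ, 0), so ΔE = −sin(118.6258°)·424.4 + cos(118.6258°)·(-386.7) = -187.26 m.

ΔE = -187.3 m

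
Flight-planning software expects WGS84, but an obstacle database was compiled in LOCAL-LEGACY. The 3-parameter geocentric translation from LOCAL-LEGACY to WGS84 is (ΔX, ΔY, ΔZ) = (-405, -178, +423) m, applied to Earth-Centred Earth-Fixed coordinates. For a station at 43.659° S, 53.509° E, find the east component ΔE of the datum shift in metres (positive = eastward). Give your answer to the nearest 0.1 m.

At φ = -43.659°, λ = 53.509°: sin φ = -0.690365, cos φ = 0.723461, sin λ = 0.803950, cos λ = 0.594697.
ΔE = −sin λ·ΔX + cos λ·ΔY = −(0.803950)·(-405) + (0.594697)·(-178) = 219.74 m.

ΔE = 219.7 m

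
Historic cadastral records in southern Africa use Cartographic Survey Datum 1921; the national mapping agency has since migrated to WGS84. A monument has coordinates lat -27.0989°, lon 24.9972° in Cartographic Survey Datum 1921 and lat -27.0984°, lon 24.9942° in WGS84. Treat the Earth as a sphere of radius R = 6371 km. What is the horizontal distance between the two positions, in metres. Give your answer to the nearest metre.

302 m

Δφ = -27.0984° − -27.0989° = +0.0005°; Δλ = 24.9942° − 24.9972° = -0.0030°.
1° along a meridian = πR/180 = 111195 m.
ΔN = Δφ × 111195 = 55.6 m; ΔE = Δλ × 111195 × cos(-27.0989°) = -0.0030 × 111195 × 0.890222 = -297.0 m.
Distance = √(ΔE² + ΔN²) = √((-297.0)² + 55.6²) = 302.1 m.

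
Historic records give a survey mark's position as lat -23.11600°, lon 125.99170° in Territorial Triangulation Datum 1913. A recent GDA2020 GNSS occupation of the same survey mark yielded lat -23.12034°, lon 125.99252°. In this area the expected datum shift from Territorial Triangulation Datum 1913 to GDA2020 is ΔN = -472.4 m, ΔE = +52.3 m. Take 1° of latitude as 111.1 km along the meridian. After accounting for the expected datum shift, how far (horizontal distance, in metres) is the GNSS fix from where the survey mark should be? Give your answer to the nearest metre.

33 m

Observed coordinate differences: Δφ = -0.00434°, Δλ = +0.00082°.
Converting to metres (1° lat = 111100 m, cos φ = 0.919712): observed ΔN = -482.2 m, observed ΔE = 83.8 m.
Subtracting the expected shift leaves a residual of -482.2 − (-472.4) = -9.8 m north and 83.8 − (52.3) = 31.5 m east.
Residual distance = √((-9.8)² + 31.5²) = 33.0 m.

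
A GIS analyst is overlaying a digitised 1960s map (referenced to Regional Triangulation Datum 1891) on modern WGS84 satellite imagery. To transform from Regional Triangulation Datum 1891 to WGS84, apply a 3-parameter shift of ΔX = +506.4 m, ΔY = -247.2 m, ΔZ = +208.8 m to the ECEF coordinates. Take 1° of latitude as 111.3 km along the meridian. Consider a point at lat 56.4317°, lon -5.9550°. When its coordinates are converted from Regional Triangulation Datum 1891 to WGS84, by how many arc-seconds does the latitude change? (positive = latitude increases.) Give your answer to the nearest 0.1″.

sin φ = 0.833227, cos φ = 0.552931, sin λ = -0.103747, cos λ = 0.994604.
North component: ΔN = −sin φ cos λ·ΔX − sin φ sin λ·ΔY + cos φ·ΔZ = −(0.833227)(0.994604)(506.4) − (0.833227)(-0.103747)(-247.2) + (0.552931)(208.8) = -325.59 m.
1° of latitude spans 111300 m, so Δφ = -325.59 / 111300 × 3600 = -10.531″.

Δφ = -10.5″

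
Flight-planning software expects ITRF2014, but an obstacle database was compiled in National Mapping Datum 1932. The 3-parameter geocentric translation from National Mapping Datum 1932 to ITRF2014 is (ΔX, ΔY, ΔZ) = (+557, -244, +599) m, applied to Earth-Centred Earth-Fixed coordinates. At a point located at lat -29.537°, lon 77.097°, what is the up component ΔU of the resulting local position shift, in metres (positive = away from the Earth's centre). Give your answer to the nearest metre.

At φ = -29.537°, λ = 77.097°: sin φ = -0.492986, cos φ = 0.870038, sin λ = 0.974750, cos λ = 0.223301.
ΔU = cos φ cos λ·ΔX + cos φ sin λ·ΔY + sin φ·ΔZ = (0.870038)(0.223301)(557) + (0.870038)(0.974750)(-244) + (-0.492986)(599) = -394.01 m.

ΔU = -394 m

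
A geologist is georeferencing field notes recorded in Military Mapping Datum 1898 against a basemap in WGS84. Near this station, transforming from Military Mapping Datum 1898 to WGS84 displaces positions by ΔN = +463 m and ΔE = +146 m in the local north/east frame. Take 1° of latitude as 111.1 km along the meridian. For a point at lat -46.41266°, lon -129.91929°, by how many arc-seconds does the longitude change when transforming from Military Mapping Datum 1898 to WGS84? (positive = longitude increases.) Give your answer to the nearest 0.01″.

At latitude -46.41266°, cos φ = 0.689460.
1° of longitude at this latitude = 111.1 × cos φ = 76.60 km, so Δλ = 146.0 / 76599.0 = 0.0019060° = 6.862″.

Δλ = 6.86″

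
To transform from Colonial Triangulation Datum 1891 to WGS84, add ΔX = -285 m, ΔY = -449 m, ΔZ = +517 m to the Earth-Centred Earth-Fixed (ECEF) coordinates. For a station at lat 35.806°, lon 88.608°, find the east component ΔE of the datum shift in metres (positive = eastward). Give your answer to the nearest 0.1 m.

The local east axis at (φ, λ) is (−sin λ, cos λ, 0), so ΔE = −sin(88.608°)·(-285) + cos(88.608°)·(-449) = 274.01 m.

ΔE = 274.0 m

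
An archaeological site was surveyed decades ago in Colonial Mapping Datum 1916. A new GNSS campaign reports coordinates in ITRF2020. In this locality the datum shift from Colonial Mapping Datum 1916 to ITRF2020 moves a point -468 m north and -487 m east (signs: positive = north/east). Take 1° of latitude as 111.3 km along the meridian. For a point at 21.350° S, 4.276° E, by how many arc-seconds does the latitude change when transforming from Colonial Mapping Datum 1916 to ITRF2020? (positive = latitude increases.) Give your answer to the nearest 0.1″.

Δφ = -15.1″

1° of latitude = 111.3 km, so Δφ = -468.0 / 111300 = -0.0042049° = -15.137″.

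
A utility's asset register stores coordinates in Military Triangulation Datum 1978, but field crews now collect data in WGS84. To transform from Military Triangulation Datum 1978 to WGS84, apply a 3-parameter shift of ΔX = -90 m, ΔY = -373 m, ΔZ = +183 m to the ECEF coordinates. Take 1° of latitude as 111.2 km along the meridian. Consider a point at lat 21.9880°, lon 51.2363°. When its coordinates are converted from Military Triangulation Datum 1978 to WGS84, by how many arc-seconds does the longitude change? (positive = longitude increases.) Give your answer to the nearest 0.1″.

Δλ = -5.7″

sin φ = 0.374412, cos φ = 0.927262, sin λ = 0.779735, cos λ = 0.626110.
East component: ΔE = −sin λ·ΔX + cos λ·ΔY = −(0.779735)(-90) + (0.626110)(-373) = -163.36 m.
1° of latitude spans 111200 m; at latitude φ, 1° of longitude spans that × cos φ = 103111.6 m, so Δλ = -163.36 / 103111.6 × 3600 = -5.704″.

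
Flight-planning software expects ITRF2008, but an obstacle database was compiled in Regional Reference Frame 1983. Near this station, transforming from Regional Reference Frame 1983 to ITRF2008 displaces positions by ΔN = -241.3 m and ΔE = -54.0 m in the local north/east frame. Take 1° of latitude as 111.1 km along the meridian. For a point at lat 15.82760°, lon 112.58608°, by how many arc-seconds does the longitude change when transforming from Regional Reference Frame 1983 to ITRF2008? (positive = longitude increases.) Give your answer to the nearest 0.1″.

At latitude 15.82760°, cos φ = 0.962087.
1° of longitude at this latitude = 111.1 × cos φ = 106.89 km, so Δλ = -54.0 / 106887.8 = -0.0005052° = -1.819″.

Δλ = -1.8″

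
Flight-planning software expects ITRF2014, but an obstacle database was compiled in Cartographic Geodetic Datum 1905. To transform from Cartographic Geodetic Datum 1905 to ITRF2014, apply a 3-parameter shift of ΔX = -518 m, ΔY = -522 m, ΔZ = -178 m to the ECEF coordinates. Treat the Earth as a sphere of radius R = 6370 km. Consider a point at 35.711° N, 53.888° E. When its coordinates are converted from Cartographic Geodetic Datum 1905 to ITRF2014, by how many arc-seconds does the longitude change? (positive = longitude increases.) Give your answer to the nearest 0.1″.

Δλ = 4.4″

sin φ = 0.583697, cos φ = 0.811971, sin λ = 0.807866, cos λ = 0.589366.
East component: ΔE = −sin λ·ΔX + cos λ·ΔY = −(0.807866)(-518) + (0.589366)(-522) = 110.83 m.
1° of latitude spans πR/180 = 111177 m; at latitude φ, 1° of longitude spans that × cos φ = 90272.9 m, so Δλ = 110.83 / 90272.9 × 3600 = 4.420″.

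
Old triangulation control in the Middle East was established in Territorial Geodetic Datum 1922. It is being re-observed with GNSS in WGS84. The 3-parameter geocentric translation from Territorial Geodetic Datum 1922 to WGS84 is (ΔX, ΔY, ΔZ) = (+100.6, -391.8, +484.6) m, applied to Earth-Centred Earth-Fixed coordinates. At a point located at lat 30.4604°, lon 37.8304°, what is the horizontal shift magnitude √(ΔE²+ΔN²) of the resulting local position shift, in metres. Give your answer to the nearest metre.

622 m

The local east axis at (φ, λ) is (−sin λ, cos λ, 0), so ΔE = −sin(37.8304°)·100.6 + cos(37.8304°)·(-391.8) = -371.16 m.
The local north axis is (−sin φ cos λ, −sin φ sin λ, cos φ), giving ΔN = -40.280 + 121.819 + 417.715 = 499.25 m.
Horizontal magnitude = √(ΔE² + ΔN²) = √((-371.16)² + 499.25²) = 622.10 m.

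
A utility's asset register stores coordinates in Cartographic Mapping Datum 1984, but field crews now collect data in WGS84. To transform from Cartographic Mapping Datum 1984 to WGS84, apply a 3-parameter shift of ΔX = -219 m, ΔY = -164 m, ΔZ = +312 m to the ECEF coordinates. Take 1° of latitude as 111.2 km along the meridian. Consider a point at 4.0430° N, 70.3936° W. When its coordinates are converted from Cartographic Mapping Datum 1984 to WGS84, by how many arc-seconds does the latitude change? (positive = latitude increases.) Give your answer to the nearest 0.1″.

Δφ = 9.9″

sin φ = 0.070505, cos φ = 0.997511, sin λ = -0.942020, cos λ = 0.335557.
North component: ΔN = −sin φ cos λ·ΔX − sin φ sin λ·ΔY + cos φ·ΔZ = −(0.070505)(0.335557)(-219) − (0.070505)(-0.942020)(-164) + (0.997511)(312) = 305.51 m.
1° of latitude spans 111200 m, so Δφ = 305.51 / 111200 × 3600 = 9.891″.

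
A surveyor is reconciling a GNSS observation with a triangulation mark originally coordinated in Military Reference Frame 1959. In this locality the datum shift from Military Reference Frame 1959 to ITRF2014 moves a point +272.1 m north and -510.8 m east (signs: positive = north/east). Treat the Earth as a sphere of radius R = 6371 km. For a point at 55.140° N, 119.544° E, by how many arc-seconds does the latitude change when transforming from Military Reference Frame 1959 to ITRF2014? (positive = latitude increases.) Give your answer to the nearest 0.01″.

Δφ = 8.81″

On a sphere of radius R, 1 rad of latitude = R, so Δφ = ΔN / R = 272.1 / 6371000 = 4.2709e-05 rad = 8.809″.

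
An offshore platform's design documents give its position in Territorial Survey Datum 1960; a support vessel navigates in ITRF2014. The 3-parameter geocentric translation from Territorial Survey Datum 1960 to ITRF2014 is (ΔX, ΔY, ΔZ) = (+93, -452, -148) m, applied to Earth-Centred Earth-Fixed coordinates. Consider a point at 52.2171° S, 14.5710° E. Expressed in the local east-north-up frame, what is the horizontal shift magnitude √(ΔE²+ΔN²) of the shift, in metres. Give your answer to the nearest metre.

474 m

At φ = -52.2171°, λ = 14.5710°: sin φ = -0.790338, cos φ = 0.612671, sin λ = 0.251580, cos λ = 0.967837.
ΔE = −sin λ·ΔX + cos λ·ΔY = −(0.251580)·(93) + (0.967837)·(-452) = -460.86 m.
ΔN = −sin φ cos λ·ΔX − sin φ sin λ·ΔY + cos φ·ΔZ = −(-0.790338)(0.967837)(93) − (-0.790338)(0.251580)(-452) + (0.612671)(-148) = -109.41 m.
Horizontal magnitude = √(ΔE² + ΔN²) = √((-460.86)² + (-109.41)²) = 473.67 m.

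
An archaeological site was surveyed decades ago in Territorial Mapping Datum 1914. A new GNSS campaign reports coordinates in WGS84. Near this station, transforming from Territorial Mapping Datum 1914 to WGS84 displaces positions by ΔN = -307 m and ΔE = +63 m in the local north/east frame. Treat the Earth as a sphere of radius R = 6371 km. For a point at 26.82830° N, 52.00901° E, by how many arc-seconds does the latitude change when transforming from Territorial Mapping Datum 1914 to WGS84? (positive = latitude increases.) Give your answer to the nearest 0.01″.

On a sphere of radius R, 1 rad of latitude = R, so Δφ = ΔN / R = -307.0 / 6371000 = -4.8187e-05 rad = -9.939″.

Δφ = -9.94″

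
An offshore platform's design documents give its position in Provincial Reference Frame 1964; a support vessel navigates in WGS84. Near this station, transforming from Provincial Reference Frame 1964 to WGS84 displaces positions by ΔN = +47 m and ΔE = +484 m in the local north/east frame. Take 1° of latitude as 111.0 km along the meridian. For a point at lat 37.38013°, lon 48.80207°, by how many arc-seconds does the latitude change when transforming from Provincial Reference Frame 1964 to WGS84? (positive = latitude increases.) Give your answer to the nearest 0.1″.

1° of latitude = 111.0 km, so Δφ = 47.0 / 111000 = 0.0004234° = 1.524″.

Δφ = 1.5″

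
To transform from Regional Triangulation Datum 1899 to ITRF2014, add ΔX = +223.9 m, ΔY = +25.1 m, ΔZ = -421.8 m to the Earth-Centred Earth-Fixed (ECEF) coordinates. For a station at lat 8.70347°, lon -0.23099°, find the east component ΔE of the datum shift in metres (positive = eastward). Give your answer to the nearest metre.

ΔE = 26 m

The local east axis at (φ, λ) is (−sin λ, cos λ, 0), so ΔE = −sin(-0.23099°)·223.9 + cos(-0.23099°)·25.1 = 26.00 m.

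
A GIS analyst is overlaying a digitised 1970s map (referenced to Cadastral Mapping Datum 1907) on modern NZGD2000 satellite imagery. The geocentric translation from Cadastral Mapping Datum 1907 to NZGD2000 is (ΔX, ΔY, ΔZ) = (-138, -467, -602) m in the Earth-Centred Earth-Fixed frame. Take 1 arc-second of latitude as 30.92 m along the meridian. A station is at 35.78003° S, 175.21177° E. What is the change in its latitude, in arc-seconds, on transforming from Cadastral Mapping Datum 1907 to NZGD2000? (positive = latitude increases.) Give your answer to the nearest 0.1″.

sin φ = -0.584675, cos φ = 0.811268, sin λ = 0.083473, cos λ = -0.996510.
North component: ΔN = −sin φ cos λ·ΔX − sin φ sin λ·ΔY + cos φ·ΔZ = −(-0.584675)(-0.996510)(-138) − (-0.584675)(0.083473)(-467) + (0.811268)(-602) = -430.77 m.
1° of latitude spans 3600 × 30.92 = 111312 m, so Δφ = -430.77 / 111312 × 3600 = -13.932″.

Δφ = -13.9″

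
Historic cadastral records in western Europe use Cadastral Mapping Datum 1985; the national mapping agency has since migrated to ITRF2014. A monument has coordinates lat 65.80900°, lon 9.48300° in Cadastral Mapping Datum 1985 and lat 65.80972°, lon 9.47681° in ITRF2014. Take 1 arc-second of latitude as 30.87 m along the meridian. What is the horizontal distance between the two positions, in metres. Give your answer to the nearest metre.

293 m

Δφ = 65.80972° − 65.80900° = +0.00072°; Δλ = 9.47681° − 9.48300° = -0.00619°.
1° of latitude = 3600 × 30.87 = 111132 m.
ΔN = Δφ × 111132 = 80.0 m; ΔE = Δλ × 111132 × cos(65.80900°) = -0.00619 × 111132 × 0.409780 = -281.9 m.
Distance = √(ΔE² + ΔN²) = √((-281.9)² + 80.0²) = 293.0 m.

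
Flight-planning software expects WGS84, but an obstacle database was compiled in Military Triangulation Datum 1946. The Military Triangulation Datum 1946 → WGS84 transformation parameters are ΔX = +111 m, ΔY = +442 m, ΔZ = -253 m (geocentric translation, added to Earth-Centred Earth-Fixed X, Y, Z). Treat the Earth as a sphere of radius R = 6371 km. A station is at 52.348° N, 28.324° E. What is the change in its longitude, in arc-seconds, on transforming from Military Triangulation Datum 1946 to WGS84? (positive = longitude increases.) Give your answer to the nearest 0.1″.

sin φ = 0.791736, cos φ = 0.610864, sin λ = 0.474457, cos λ = 0.880279.
East component: ΔE = −sin λ·ΔX + cos λ·ΔY = −(0.474457)(111) + (0.880279)(442) = 336.42 m.
1° of latitude spans πR/180 = 111195 m; at latitude φ, 1° of longitude spans that × cos φ = 67925.0 m, so Δλ = 336.42 / 67925.0 × 3600 = 17.830″.

Δλ = 17.8″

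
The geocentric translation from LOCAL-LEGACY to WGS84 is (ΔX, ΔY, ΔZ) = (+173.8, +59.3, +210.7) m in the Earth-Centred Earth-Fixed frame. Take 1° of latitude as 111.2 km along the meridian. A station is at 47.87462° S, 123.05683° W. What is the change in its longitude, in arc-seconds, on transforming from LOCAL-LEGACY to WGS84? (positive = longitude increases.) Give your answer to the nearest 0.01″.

sin φ = -0.741679, cos φ = 0.670755, sin λ = -0.838130, cos λ = -0.545471.
East component: ΔE = −sin λ·ΔX + cos λ·ΔY = −(-0.838130)(173.8) + (-0.545471)(59.3) = 113.32 m.
1° of latitude spans 111200 m; at latitude φ, 1° of longitude spans that × cos φ = 74588.0 m, so Δλ = 113.32 / 74588.0 × 3600 = 5.469″.

Δλ = 5.47″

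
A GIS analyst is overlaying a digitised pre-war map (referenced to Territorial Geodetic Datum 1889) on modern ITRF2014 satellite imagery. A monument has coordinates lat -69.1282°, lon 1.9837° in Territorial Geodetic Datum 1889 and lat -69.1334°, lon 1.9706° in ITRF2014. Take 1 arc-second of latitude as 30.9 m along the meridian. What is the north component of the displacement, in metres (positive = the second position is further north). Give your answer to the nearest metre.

ΔN = -578 m

Δφ = -69.1334° − -69.1282° = -0.0052°; Δλ = 1.9706° − 1.9837° = -0.0131°.
1° of latitude = 3600 × 30.90 = 111240 m.
ΔN = Δφ × 111240 = -578.4 m; ΔE = Δλ × 111240 × cos(-69.1282°) = -0.0131 × 111240 × 0.356278 = -519.2 m.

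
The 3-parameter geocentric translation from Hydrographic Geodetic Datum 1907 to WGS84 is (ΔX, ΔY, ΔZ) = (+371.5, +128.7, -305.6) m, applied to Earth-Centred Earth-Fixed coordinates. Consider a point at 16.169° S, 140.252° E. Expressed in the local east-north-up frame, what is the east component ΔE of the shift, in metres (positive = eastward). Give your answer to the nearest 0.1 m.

At φ = -16.169°, λ = 140.252°: sin φ = -0.278471, cos φ = 0.960444, sin λ = 0.639412, cos λ = -0.768864.
ΔE = −sin λ·ΔX + cos λ·ΔY = −(0.639412)·(371.5) + (-0.768864)·(128.7) = -336.49 m.

ΔE = -336.5 m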